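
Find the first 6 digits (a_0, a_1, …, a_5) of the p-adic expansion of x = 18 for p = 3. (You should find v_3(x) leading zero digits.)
(a_0, …, a_5) = (0, 0, 2, 0, 0, 0)

v_3(18) = 2, so a_0 = ... = a_1 = 0. Factor out: x = 3^2 · u with u = 2 a unit in ℤ_3. Expand u iteratively via a_{v+i} = u_i mod 3, u_{i+1} = (u_i − a_{v+i})/3:
  u_0 = 2;  a_2 = 2;  u_1 = (u_0 − 2)/3 = 0
  u_1 = 0;  a_3 = 0;  u_2 = (u_1 − 0)/3 = 0
  u_2 = 0;  a_4 = 0;  u_3 = (u_2 − 0)/3 = 0
  u_3 = 0;  a_5 = 0;  u_4 = (u_3 − 0)/3 = 0
Digits: (0, 0, 2, 0, 0, 0).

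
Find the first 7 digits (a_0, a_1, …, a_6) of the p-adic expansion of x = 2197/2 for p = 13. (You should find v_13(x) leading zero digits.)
(a_0, …, a_6) = (0, 0, 0, 7, 6, 6, 6)

v_13(2197/2) = 3, so a_0 = ... = a_2 = 0. Factor out: x = 13^3 · u with u = 1/2 a unit in ℤ_13. Expand u iteratively via a_{v+i} = u_i mod 13, u_{i+1} = (u_i − a_{v+i})/13:
  u_0 = 1/2;  a_3 = 7;  u_1 = (u_0 − 7)/13 = -1/2
  u_1 = -1/2;  a_4 = 6;  u_2 = (u_1 − 6)/13 = -1/2
  u_2 = -1/2;  a_5 = 6;  u_3 = (u_2 − 6)/13 = -1/2
  u_3 = -1/2;  a_6 = 6;  u_4 = (u_3 − 6)/13 = -1/2
Digits: (0, 0, 0, 7, 6, 6, 6).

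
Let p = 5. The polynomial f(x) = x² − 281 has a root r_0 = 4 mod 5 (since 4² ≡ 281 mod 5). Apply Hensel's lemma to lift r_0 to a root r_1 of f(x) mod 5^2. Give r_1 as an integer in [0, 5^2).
r_1 = 9 (mod 25)

Hensel's recurrence: r_{i+1} = r_i − f(r_i)·(f′(r_i))^{-1} mod 5^{i+2}, with f′(x) = 2x. Iterate:
  r_0 = 4 (mod 5)
  r_1 = 9 (mod 25)
Final: r_1 = 9, and one checks f(r_1) ≡ 0 mod 5^2.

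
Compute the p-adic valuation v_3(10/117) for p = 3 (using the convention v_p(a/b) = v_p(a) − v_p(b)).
v_3(10/117) = -2

Factor powers of 3 from the numerator and denominator of the reduced fraction: 10 = 3^0 · 10 and 117 = 3^2 · 13. Apply v_p(a/b) = v_p(a) − v_p(b): v_3(10/117) = 0 − 2 = -2.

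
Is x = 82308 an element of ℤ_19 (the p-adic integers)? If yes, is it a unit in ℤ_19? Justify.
x ∈ ℤ_19 but not a unit; v_19(x) = 3 > 0

ℤ_19 = {x ∈ ℚ_19 : v_19(x) ≥ 0} and ℤ_19^× = {x ∈ ℤ_19 : v_19(x) = 0}. Here v_19(82308) = v_19(num) − v_19(den) = 3; compare against these criteria.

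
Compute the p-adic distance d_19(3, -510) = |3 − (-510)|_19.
d_19(3, -510) = 1/19

Step 1 — x − y = 3 − (-510) = 513. Step 2 — v_19(513) = 1 (factor: 513 = (19^1 · 27); the sign does not affect v_p). Step 3 — |x − y|_19 = 19^{-1} = 1/19.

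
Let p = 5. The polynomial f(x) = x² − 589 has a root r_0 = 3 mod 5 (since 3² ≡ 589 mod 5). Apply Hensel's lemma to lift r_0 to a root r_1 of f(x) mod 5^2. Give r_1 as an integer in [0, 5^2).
r_1 = 8 (mod 25)

Hensel's recurrence: r_{i+1} = r_i − f(r_i)·(f′(r_i))^{-1} mod 5^{i+2}, with f′(x) = 2x. Iterate:
  r_0 = 3 (mod 5)
  r_1 = 8 (mod 25)
Final: r_1 = 8, and one checks f(r_1) ≡ 0 mod 5^2.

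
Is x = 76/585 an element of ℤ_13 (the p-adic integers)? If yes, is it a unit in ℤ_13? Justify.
x ∉ ℤ_13 (v_13(x) = -1 < 0)

ℤ_13 = {x ∈ ℚ_13 : v_13(x) ≥ 0} and ℤ_13^× = {x ∈ ℤ_13 : v_13(x) = 0}. Here v_13(76/585) = v_13(num) − v_13(den) = -1; compare against these criteria.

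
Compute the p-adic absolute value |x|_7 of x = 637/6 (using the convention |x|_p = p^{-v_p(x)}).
|637/6|_7 = 1/49

Step 1 — compute v_7(x) by factoring powers of 7 out of the numerator and denominator: v_7(637/6) = 2. Step 2 — apply |x|_p = p^{-v_p(x)} = 7^{-2} = 1/49.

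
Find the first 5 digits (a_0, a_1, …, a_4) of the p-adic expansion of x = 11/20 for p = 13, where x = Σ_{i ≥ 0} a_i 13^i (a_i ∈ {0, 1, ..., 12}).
(a_0, …, a_4) = (9, 0, 11, 5, 8)

v_13(11/20) = 0 (numerator and denominator both coprime to 13), so x ∈ ℤ_13^×. Compute digits iteratively via a_i = x_i mod 13, x_{i+1} = (x_i − a_i)/13, with x_0 = x:
  x_0 = 11/20;  a_0 = 9;  x_1 = (x_0 − 9)/13 = -13/20
  x_1 = -13/20;  a_1 = 0;  x_2 = (x_1 − 0)/13 = -1/20
  x_2 = -1/20;  a_2 = 11;  x_3 = (x_2 − 11)/13 = -17/20
  x_3 = -17/20;  a_3 = 5;  x_4 = (x_3 − 5)/13 = -9/20
  x_4 = -9/20;  a_4 = 8;  x_5 = (x_4 − 8)/13 = -13/20
Digits: (9, 0, 11, 5, 8).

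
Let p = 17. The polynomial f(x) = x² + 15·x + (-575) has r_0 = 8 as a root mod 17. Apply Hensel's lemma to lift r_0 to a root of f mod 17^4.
r_3 = 47370 (mod 83521)

Hensel: r_{i+1} = r_i − f(r_i)·(f′(r_i))^{-1} mod 17^{i+2}, f′(x) = 2x + 15. Iterate:
  r_0 = 8 (mod 17)
  r_1 = 263 (mod 289)
  r_2 = 3153 (mod 4913)
  r_3 = 47370 (mod 83521)
Final: r = 47370 satisfies f(r) ≡ 0 mod 17^4.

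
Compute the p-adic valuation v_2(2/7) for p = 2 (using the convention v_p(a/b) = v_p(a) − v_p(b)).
v_2(2/7) = 1

Factor powers of 2 from the numerator and denominator of the reduced fraction: 2 = 2^1 · 1 and 7 = 2^0 · 7. Apply v_p(a/b) = v_p(a) − v_p(b): v_2(2/7) = 1 − 0 = 1.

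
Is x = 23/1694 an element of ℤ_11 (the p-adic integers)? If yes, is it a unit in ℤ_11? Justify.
x ∉ ℤ_11 (v_11(x) = -2 < 0)

ℤ_11 = {x ∈ ℚ_11 : v_11(x) ≥ 0} and ℤ_11^× = {x ∈ ℤ_11 : v_11(x) = 0}. Here v_11(23/1694) = v_11(num) − v_11(den) = -2; compare against these criteria.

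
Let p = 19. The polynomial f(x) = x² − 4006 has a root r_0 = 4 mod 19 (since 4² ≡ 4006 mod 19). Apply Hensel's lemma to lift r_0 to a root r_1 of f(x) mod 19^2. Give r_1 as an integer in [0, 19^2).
r_1 = 232 (mod 361)

Hensel's recurrence: r_{i+1} = r_i − f(r_i)·(f′(r_i))^{-1} mod 19^{i+2}, with f′(x) = 2x. Iterate:
  r_0 = 4 (mod 19)
  r_1 = 232 (mod 361)
Final: r_1 = 232, and one checks f(r_1) ≡ 0 mod 19^2.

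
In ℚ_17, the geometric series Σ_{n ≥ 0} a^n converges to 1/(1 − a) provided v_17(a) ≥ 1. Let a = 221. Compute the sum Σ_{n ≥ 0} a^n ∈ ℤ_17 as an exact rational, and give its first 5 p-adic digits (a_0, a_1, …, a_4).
Σ a^n = 1/(1 − a) = -1/220;  first 5 digits = (1, 13, 16, 13, 11)

v_17(a) = 1 ≥ 1, so the series converges in ℤ_17 to 1/(1 − a) = 1/(1 − 221) = -1/220. Expand this rational in ℤ_17: compute digits iteratively via d_i = x_i mod 17, x_{i+1} = (x_i − d_i)/17. The first 5 digits are (1, 13, 16, 13, 11).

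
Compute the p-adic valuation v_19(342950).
v_19(342950) = 3

v_19(n) is the largest exponent k such that 19^k divides n. Factor out: 342950 = 19^3 · 50. (Sign doesn't affect v_p.) So v_19(342950) = 3.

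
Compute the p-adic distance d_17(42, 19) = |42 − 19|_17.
d_17(42, 19) = 1

Step 1 — x − y = 42 − 19 = 23. Step 2 — v_17(23) = 0 (factor: 23 = (17^0 · 23); the sign does not affect v_p). Step 3 — |x − y|_17 = 17^{0} = 1.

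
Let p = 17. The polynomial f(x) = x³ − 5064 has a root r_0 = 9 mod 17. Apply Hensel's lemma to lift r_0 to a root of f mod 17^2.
r_1 = 9 (mod 289)

Hensel: r_{i+1} = r_i − f(r_i)/f′(r_i) mod 17^{i+2}, where f′(x) = 3x². Iterate:
  r_0 = 9 (mod 17)
  r_1 = 9 (mod 289)
Final: r = 9 with f(r) ≡ 0 mod 17^2.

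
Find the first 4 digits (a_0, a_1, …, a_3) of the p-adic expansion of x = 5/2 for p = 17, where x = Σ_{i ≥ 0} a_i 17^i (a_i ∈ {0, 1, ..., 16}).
(a_0, …, a_3) = (11, 8, 8, 8)

v_17(5/2) = 0 (numerator and denominator both coprime to 17), so x ∈ ℤ_17^×. Compute digits iteratively via a_i = x_i mod 17, x_{i+1} = (x_i − a_i)/17, with x_0 = x:
  x_0 = 5/2;  a_0 = 11;  x_1 = (x_0 − 11)/17 = -1/2
  x_1 = -1/2;  a_1 = 8;  x_2 = (x_1 − 8)/17 = -1/2
  x_2 = -1/2;  a_2 = 8;  x_3 = (x_2 − 8)/17 = -1/2
  x_3 = -1/2;  a_3 = 8;  x_4 = (x_3 − 8)/17 = -1/2
Digits: (11, 8, 8, 8).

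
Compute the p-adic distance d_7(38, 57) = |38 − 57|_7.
d_7(38, 57) = 1

Step 1 — x − y = 38 − 57 = -19. Step 2 — v_7(-19) = 0 (factor: -19 = −(7^0 · 19); the sign does not affect v_p). Step 3 — |x − y|_7 = 7^{0} = 1.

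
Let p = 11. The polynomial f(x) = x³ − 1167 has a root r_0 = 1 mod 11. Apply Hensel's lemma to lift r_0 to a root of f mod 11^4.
r_3 = 12893 (mod 14641)

Hensel: r_{i+1} = r_i − f(r_i)/f′(r_i) mod 11^{i+2}, where f′(x) = 3x². Iterate:
  r_0 = 1 (mod 11)
  r_1 = 67 (mod 121)
  r_2 = 914 (mod 1331)
  r_3 = 12893 (mod 14641)
Final: r = 12893 with f(r) ≡ 0 mod 11^4.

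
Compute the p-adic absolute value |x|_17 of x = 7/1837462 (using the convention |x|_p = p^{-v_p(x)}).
|7/1837462|_17 = 83521

Step 1 — compute v_17(x) by factoring powers of 17 out of the numerator and denominator: v_17(7/1837462) = -4. Step 2 — apply |x|_p = p^{-v_p(x)} = 17^{4} = 83521.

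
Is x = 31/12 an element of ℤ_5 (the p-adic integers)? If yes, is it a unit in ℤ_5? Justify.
x ∈ ℤ_5^× (unit); v_5(x) = 0

ℤ_5 = {x ∈ ℚ_5 : v_5(x) ≥ 0} and ℤ_5^× = {x ∈ ℤ_5 : v_5(x) = 0}. Here v_5(31/12) = v_5(num) − v_5(den) = 0; compare against these criteria.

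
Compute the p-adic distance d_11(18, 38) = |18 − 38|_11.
d_11(18, 38) = 1

Step 1 — x − y = 18 − 38 = -20. Step 2 — v_11(-20) = 0 (factor: -20 = −(11^0 · 20); the sign does not affect v_p). Step 3 — |x − y|_11 = 11^{0} = 1.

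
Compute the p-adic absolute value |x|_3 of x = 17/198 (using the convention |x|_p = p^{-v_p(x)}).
|17/198|_3 = 9

Step 1 — compute v_3(x) by factoring powers of 3 out of the numerator and denominator: v_3(17/198) = -2. Step 2 — apply |x|_p = p^{-v_p(x)} = 3^{2} = 9.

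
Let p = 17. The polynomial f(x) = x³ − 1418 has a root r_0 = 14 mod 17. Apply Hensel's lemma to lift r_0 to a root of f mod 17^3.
r_2 = 2598 (mod 4913)

Hensel: r_{i+1} = r_i − f(r_i)/f′(r_i) mod 17^{i+2}, where f′(x) = 3x². Iterate:
  r_0 = 14 (mod 17)
  r_1 = 286 (mod 289)
  r_2 = 2598 (mod 4913)
Final: r = 2598 with f(r) ≡ 0 mod 17^3.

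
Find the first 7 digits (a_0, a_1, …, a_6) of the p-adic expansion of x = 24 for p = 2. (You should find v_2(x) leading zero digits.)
(a_0, …, a_6) = (0, 0, 0, 1, 1, 0, 0)

v_2(24) = 3, so a_0 = ... = a_2 = 0. Factor out: x = 2^3 · u with u = 3 a unit in ℤ_2. Expand u iteratively via a_{v+i} = u_i mod 2, u_{i+1} = (u_i − a_{v+i})/2:
  u_0 = 3;  a_3 = 1;  u_1 = (u_0 − 1)/2 = 1
  u_1 = 1;  a_4 = 1;  u_2 = (u_1 − 1)/2 = 0
  u_2 = 0;  a_5 = 0;  u_3 = (u_2 − 0)/2 = 0
  u_3 = 0;  a_6 = 0;  u_4 = (u_3 − 0)/2 = 0
Digits: (0, 0, 0, 1, 1, 0, 0).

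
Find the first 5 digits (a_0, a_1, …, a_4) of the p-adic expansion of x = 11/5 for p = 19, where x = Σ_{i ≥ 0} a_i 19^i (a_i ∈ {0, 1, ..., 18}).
(a_0, …, a_4) = (6, 15, 3, 15, 3)

v_19(11/5) = 0 (numerator and denominator both coprime to 19), so x ∈ ℤ_19^×. Compute digits iteratively via a_i = x_i mod 19, x_{i+1} = (x_i − a_i)/19, with x_0 = x:
  x_0 = 11/5;  a_0 = 6;  x_1 = (x_0 − 6)/19 = -1/5
  x_1 = -1/5;  a_1 = 15;  x_2 = (x_1 − 15)/19 = -4/5
  x_2 = -4/5;  a_2 = 3;  x_3 = (x_2 − 3)/19 = -1/5
  x_3 = -1/5;  a_3 = 15;  x_4 = (x_3 − 15)/19 = -4/5
  x_4 = -4/5;  a_4 = 3;  x_5 = (x_4 − 3)/19 = -1/5
Digits: (6, 15, 3, 15, 3).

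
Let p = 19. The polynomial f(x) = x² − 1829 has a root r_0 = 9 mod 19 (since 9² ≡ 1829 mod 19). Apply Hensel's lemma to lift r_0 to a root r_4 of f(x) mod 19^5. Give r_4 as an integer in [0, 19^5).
r_4 = 1902536 (mod 2476099)

Hensel's recurrence: r_{i+1} = r_i − f(r_i)·(f′(r_i))^{-1} mod 19^{i+2}, with f′(x) = 2x. Iterate:
  r_0 = 9 (mod 19)
  r_1 = 66 (mod 361)
  r_2 = 2593 (mod 6859)
  r_3 = 78042 (mod 130321)
  r_4 = 1902536 (mod 2476099)
Final: r_4 = 1902536, and one checks f(r_4) ≡ 0 mod 19^5.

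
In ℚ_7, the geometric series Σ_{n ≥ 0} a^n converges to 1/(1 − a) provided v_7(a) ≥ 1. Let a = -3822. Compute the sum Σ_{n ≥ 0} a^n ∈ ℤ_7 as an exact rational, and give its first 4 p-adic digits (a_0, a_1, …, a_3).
Σ a^n = 1/(1 − a) = 1/3823;  first 4 digits = (1, 0, 6, 2)

v_7(a) = 2 ≥ 1, so the series converges in ℤ_7 to 1/(1 − a) = 1/(1 − (-3822)) = 1/3823. Expand this rational in ℤ_7: compute digits iteratively via d_i = x_i mod 7, x_{i+1} = (x_i − d_i)/7. The first 4 digits are (1, 0, 6, 2).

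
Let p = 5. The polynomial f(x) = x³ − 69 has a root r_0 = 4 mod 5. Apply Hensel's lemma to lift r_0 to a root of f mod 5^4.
r_3 = 289 (mod 625)

Hensel: r_{i+1} = r_i − f(r_i)/f′(r_i) mod 5^{i+2}, where f′(x) = 3x². Iterate:
  r_0 = 4 (mod 5)
  r_1 = 14 (mod 25)
  r_2 = 39 (mod 125)
  r_3 = 289 (mod 625)
Final: r = 289 with f(r) ≡ 0 mod 5^4.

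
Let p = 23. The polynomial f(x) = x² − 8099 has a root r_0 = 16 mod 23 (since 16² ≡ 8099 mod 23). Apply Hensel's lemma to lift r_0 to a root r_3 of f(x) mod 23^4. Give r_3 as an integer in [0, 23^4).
r_3 = 253338 (mod 279841)

Hensel's recurrence: r_{i+1} = r_i − f(r_i)·(f′(r_i))^{-1} mod 23^{i+2}, with f′(x) = 2x. Iterate:
  r_0 = 16 (mod 23)
  r_1 = 476 (mod 529)
  r_2 = 9998 (mod 12167)
  r_3 = 253338 (mod 279841)
Final: r_3 = 253338, and one checks f(r_3) ≡ 0 mod 23^4.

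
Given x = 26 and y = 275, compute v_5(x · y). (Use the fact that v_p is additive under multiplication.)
v_5(7150) = 2

v_p(x) = 0 (factor: 26 = 5^0 · 26); v_p(y) = 2 (factor: 275 = 5^2 · 11). Additivity: v_p(xy) = v_p(x) + v_p(y) = 0 + 2 = 2. (Direct check: xy = 7150 = 5^2 · (286).)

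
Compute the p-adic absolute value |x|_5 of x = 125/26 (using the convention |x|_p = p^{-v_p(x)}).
|125/26|_5 = 1/125

Step 1 — compute v_5(x) by factoring powers of 5 out of the numerator and denominator: v_5(125/26) = 3. Step 2 — apply |x|_p = p^{-v_p(x)} = 5^{-3} = 1/125.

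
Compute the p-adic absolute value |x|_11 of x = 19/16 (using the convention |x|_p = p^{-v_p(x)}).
|19/16|_11 = 1

Step 1 — compute v_11(x) by factoring powers of 11 out of the numerator and denominator: v_11(19/16) = 0. Step 2 — apply |x|_p = p^{-v_p(x)} = 11^{0} = 1.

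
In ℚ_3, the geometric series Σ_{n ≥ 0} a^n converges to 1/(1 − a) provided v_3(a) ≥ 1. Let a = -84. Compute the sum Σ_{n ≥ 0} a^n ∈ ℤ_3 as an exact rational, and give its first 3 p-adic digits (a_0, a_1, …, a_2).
Σ a^n = 1/(1 − a) = 1/85;  first 3 digits = (1, 2, 0)

v_3(a) = 1 ≥ 1, so the series converges in ℤ_3 to 1/(1 − a) = 1/(1 − (-84)) = 1/85. Expand this rational in ℤ_3: compute digits iteratively via d_i = x_i mod 3, x_{i+1} = (x_i − d_i)/3. The first 3 digits are (1, 2, 0).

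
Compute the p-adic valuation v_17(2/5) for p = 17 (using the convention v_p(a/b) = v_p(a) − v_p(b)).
v_17(2/5) = 0

Factor powers of 17 from the numerator and denominator of the reduced fraction: 2 = 17^0 · 2 and 5 = 17^0 · 5. Apply v_p(a/b) = v_p(a) − v_p(b): v_17(2/5) = 0 − 0 = 0.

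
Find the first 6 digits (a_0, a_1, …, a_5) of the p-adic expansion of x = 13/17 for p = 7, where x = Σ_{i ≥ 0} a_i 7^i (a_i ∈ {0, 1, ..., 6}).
(a_0, …, a_5) = (2, 6, 2, 0, 2, 3)

v_7(13/17) = 0 (numerator and denominator both coprime to 7), so x ∈ ℤ_7^×. Compute digits iteratively via a_i = x_i mod 7, x_{i+1} = (x_i − a_i)/7, with x_0 = x:
  x_0 = 13/17;  a_0 = 2;  x_1 = (x_0 − 2)/7 = -3/17
  x_1 = -3/17;  a_1 = 6;  x_2 = (x_1 − 6)/7 = -15/17
  x_2 = -15/17;  a_2 = 2;  x_3 = (x_2 − 2)/7 = -7/17
  x_3 = -7/17;  a_3 = 0;  x_4 = (x_3 − 0)/7 = -1/17
  x_4 = -1/17;  a_4 = 2;  x_5 = (x_4 − 2)/7 = -5/17
  x_5 = -5/17;  a_5 = 3;  x_6 = (x_5 − 3)/7 = -8/17
Digits: (2, 6, 2, 0, 2, 3).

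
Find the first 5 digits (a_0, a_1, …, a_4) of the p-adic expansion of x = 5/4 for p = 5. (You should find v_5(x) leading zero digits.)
(a_0, …, a_4) = (0, 4, 3, 3, 3)

v_5(5/4) = 1, so a_0 = ... = a_0 = 0. Factor out: x = 5^1 · u with u = 1/4 a unit in ℤ_5. Expand u iteratively via a_{v+i} = u_i mod 5, u_{i+1} = (u_i − a_{v+i})/5:
  u_0 = 1/4;  a_1 = 4;  u_1 = (u_0 − 4)/5 = -3/4
  u_1 = -3/4;  a_2 = 3;  u_2 = (u_1 − 3)/5 = -3/4
  u_2 = -3/4;  a_3 = 3;  u_3 = (u_2 − 3)/5 = -3/4
  u_3 = -3/4;  a_4 = 3;  u_4 = (u_3 − 3)/5 = -3/4
Digits: (0, 4, 3, 3, 3).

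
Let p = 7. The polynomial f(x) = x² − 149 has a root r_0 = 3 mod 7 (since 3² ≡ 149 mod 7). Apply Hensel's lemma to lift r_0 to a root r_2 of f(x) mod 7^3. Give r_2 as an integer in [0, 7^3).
r_2 = 304 (mod 343)

Hensel's recurrence: r_{i+1} = r_i − f(r_i)·(f′(r_i))^{-1} mod 7^{i+2}, with f′(x) = 2x. Iterate:
  r_0 = 3 (mod 7)
  r_1 = 10 (mod 49)
  r_2 = 304 (mod 343)
Final: r_2 = 304, and one checks f(r_2) ≡ 0 mod 7^3.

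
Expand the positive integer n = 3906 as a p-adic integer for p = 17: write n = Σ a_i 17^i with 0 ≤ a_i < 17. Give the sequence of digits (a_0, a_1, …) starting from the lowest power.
(a_0, a_1, …) = (13, 8, 13)

Repeated division by 17 gives the digits low-to-high: 3906 = 13 + 8·17^1 + 13·17^2. Digit sequence: (13, 8, 13).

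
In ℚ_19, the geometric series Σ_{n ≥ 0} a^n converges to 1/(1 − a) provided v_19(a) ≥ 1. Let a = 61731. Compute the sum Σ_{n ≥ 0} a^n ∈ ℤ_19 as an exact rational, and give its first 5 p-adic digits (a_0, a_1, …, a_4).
Σ a^n = 1/(1 − a) = -1/61730;  first 5 digits = (1, 0, 0, 9, 0)

v_19(a) = 3 ≥ 1, so the series converges in ℤ_19 to 1/(1 − a) = 1/(1 − 61731) = -1/61730. Expand this rational in ℤ_19: compute digits iteratively via d_i = x_i mod 19, x_{i+1} = (x_i − d_i)/19. The first 5 digits are (1, 0, 0, 9, 0).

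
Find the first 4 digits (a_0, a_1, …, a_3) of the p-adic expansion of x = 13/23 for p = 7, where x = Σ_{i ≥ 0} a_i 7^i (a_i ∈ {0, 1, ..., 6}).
(a_0, …, a_3) = (3, 3, 5, 5)

v_7(13/23) = 0 (numerator and denominator both coprime to 7), so x ∈ ℤ_7^×. Compute digits iteratively via a_i = x_i mod 7, x_{i+1} = (x_i − a_i)/7, with x_0 = x:
  x_0 = 13/23;  a_0 = 3;  x_1 = (x_0 − 3)/7 = -8/23
  x_1 = -8/23;  a_1 = 3;  x_2 = (x_1 − 3)/7 = -11/23
  x_2 = -11/23;  a_2 = 5;  x_3 = (x_2 − 5)/7 = -18/23
  x_3 = -18/23;  a_3 = 5;  x_4 = (x_3 − 5)/7 = -19/23
Digits: (3, 3, 5, 5).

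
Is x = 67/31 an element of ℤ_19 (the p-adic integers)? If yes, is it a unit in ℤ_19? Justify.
x ∈ ℤ_19^× (unit); v_19(x) = 0

ℤ_19 = {x ∈ ℚ_19 : v_19(x) ≥ 0} and ℤ_19^× = {x ∈ ℤ_19 : v_19(x) = 0}. Here v_19(67/31) = v_19(num) − v_19(den) = 0; compare against these criteria.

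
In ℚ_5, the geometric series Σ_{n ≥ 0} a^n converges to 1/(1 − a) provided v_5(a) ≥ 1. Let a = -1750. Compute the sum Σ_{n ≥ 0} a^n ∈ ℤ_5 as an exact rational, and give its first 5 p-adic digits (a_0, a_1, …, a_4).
Σ a^n = 1/(1 − a) = 1/1751;  first 5 digits = (1, 0, 0, 1, 2)

v_5(a) = 3 ≥ 1, so the series converges in ℤ_5 to 1/(1 − a) = 1/(1 − (-1750)) = 1/1751. Expand this rational in ℤ_5: compute digits iteratively via d_i = x_i mod 5, x_{i+1} = (x_i − d_i)/5. The first 5 digits are (1, 0, 0, 1, 2).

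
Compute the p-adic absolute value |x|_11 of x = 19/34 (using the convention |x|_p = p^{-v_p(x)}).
|19/34|_11 = 1

Step 1 — compute v_11(x) by factoring powers of 11 out of the numerator and denominator: v_11(19/34) = 0. Step 2 — apply |x|_p = p^{-v_p(x)} = 11^{0} = 1.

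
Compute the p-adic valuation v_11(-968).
v_11(-968) = 2

v_11(n) is the largest exponent k such that 11^k divides n. Factor out: -968 = -11^2 · 8. (Sign doesn't affect v_p.) So v_11(-968) = 2.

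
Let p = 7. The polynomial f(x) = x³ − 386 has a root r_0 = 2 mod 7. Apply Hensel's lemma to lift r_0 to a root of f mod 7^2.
r_1 = 9 (mod 49)

Hensel: r_{i+1} = r_i − f(r_i)/f′(r_i) mod 7^{i+2}, where f′(x) = 3x². Iterate:
  r_0 = 2 (mod 7)
  r_1 = 9 (mod 49)
Final: r = 9 with f(r) ≡ 0 mod 7^2.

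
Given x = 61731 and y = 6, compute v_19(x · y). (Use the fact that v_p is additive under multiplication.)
v_19(370386) = 3

v_p(x) = 3 (factor: 61731 = 19^3 · 9); v_p(y) = 0 (factor: 6 = 19^0 · 6). Additivity: v_p(xy) = v_p(x) + v_p(y) = 3 + 0 = 3. (Direct check: xy = 370386 = 19^3 · (54).)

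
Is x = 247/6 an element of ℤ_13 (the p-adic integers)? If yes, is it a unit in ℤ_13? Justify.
x ∈ ℤ_13 but not a unit; v_13(x) = 1 > 0

ℤ_13 = {x ∈ ℚ_13 : v_13(x) ≥ 0} and ℤ_13^× = {x ∈ ℤ_13 : v_13(x) = 0}. Here v_13(247/6) = v_13(num) − v_13(den) = 1; compare against these criteria.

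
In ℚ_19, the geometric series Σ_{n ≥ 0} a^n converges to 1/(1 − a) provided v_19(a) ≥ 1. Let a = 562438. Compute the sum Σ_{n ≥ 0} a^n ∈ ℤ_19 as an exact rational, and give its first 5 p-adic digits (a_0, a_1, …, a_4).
Σ a^n = 1/(1 − a) = -1/562437;  first 5 digits = (1, 0, 0, 6, 4)

v_19(a) = 3 ≥ 1, so the series converges in ℤ_19 to 1/(1 − a) = 1/(1 − 562438) = -1/562437. Expand this rational in ℤ_19: compute digits iteratively via d_i = x_i mod 19, x_{i+1} = (x_i − d_i)/19. The first 5 digits are (1, 0, 0, 6, 4).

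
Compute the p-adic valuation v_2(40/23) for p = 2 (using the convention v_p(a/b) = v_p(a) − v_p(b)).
v_2(40/23) = 3

Factor powers of 2 from the numerator and denominator of the reduced fraction: 40 = 2^3 · 5 and 23 = 2^0 · 23. Apply v_p(a/b) = v_p(a) − v_p(b): v_2(40/23) = 3 − 0 = 3.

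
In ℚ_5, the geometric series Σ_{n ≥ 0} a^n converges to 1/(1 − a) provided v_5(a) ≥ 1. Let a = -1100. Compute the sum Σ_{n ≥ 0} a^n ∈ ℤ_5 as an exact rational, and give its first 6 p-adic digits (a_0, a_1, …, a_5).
Σ a^n = 1/(1 − a) = 1/1101;  first 6 digits = (1, 0, 1, 1, 4, 1)

v_5(a) = 2 ≥ 1, so the series converges in ℤ_5 to 1/(1 − a) = 1/(1 − (-1100)) = 1/1101. Expand this rational in ℤ_5: compute digits iteratively via d_i = x_i mod 5, x_{i+1} = (x_i − d_i)/5. The first 6 digits are (1, 0, 1, 1, 4, 1).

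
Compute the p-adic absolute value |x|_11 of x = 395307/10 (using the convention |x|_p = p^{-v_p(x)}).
|395307/10|_11 = 1/14641

Step 1 — compute v_11(x) by factoring powers of 11 out of the numerator and denominator: v_11(395307/10) = 4. Step 2 — apply |x|_p = p^{-v_p(x)} = 11^{-4} = 1/14641.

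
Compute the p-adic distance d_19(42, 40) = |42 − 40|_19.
d_19(42, 40) = 1

Step 1 — x − y = 42 − 40 = 2. Step 2 — v_19(2) = 0 (factor: 2 = (19^0 · 2); the sign does not affect v_p). Step 3 — |x − y|_19 = 19^{0} = 1.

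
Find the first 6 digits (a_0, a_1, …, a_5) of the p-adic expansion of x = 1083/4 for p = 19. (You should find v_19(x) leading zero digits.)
(a_0, …, a_5) = (0, 0, 15, 4, 14, 4)

v_19(1083/4) = 2, so a_0 = ... = a_1 = 0. Factor out: x = 19^2 · u with u = 3/4 a unit in ℤ_19. Expand u iteratively via a_{v+i} = u_i mod 19, u_{i+1} = (u_i − a_{v+i})/19:
  u_0 = 3/4;  a_2 = 15;  u_1 = (u_0 − 15)/19 = -3/4
  u_1 = -3/4;  a_3 = 4;  u_2 = (u_1 − 4)/19 = -1/4
  u_2 = -1/4;  a_4 = 14;  u_3 = (u_2 − 14)/19 = -3/4
  u_3 = -3/4;  a_5 = 4;  u_4 = (u_3 − 4)/19 = -1/4
Digits: (0, 0, 15, 4, 14, 4).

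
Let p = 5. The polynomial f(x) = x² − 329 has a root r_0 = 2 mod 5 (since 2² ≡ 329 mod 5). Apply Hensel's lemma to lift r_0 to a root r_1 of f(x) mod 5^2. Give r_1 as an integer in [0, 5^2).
r_1 = 2 (mod 25)

Hensel's recurrence: r_{i+1} = r_i − f(r_i)·(f′(r_i))^{-1} mod 5^{i+2}, with f′(x) = 2x. Iterate:
  r_0 = 2 (mod 5)
  r_1 = 2 (mod 25)
Final: r_1 = 2, and one checks f(r_1) ≡ 0 mod 5^2.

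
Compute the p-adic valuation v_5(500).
v_5(500) = 3

v_5(n) is the largest exponent k such that 5^k divides n. Factor out: 500 = 5^3 · 4. (Sign doesn't affect v_p.) So v_5(500) = 3.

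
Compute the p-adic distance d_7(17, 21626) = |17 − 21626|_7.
d_7(17, 21626) = 1/2401

Step 1 — x − y = 17 − 21626 = -21609. Step 2 — v_7(-21609) = 4 (factor: -21609 = −(7^4 · 9); the sign does not affect v_p). Step 3 — |x − y|_7 = 7^{-4} = 1/2401.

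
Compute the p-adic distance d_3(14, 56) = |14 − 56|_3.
d_3(14, 56) = 1/3

Step 1 — x − y = 14 − 56 = -42. Step 2 — v_3(-42) = 1 (factor: -42 = −(3^1 · 14); the sign does not affect v_p). Step 3 — |x − y|_3 = 3^{-1} = 1/3.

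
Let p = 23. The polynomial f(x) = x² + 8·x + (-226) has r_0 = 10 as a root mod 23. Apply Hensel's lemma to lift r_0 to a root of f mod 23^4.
r_3 = 196384 (mod 279841)

Hensel: r_{i+1} = r_i − f(r_i)·(f′(r_i))^{-1} mod 23^{i+2}, f′(x) = 2x + 8. Iterate:
  r_0 = 10 (mod 23)
  r_1 = 125 (mod 529)
  r_2 = 1712 (mod 12167)
  r_3 = 196384 (mod 279841)
Final: r = 196384 satisfies f(r) ≡ 0 mod 23^4.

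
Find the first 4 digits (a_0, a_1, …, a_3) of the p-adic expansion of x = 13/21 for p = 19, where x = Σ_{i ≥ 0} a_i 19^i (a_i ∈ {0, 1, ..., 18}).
(a_0, …, a_3) = (16, 1, 18, 9)

v_19(13/21) = 0 (numerator and denominator both coprime to 19), so x ∈ ℤ_19^×. Compute digits iteratively via a_i = x_i mod 19, x_{i+1} = (x_i − a_i)/19, with x_0 = x:
  x_0 = 13/21;  a_0 = 16;  x_1 = (x_0 − 16)/19 = -17/21
  x_1 = -17/21;  a_1 = 1;  x_2 = (x_1 − 1)/19 = -2/21
  x_2 = -2/21;  a_2 = 18;  x_3 = (x_2 − 18)/19 = -20/21
  x_3 = -20/21;  a_3 = 9;  x_4 = (x_3 − 9)/19 = -11/21
Digits: (16, 1, 18, 9).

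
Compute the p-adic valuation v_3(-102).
v_3(-102) = 1

v_3(n) is the largest exponent k such that 3^k divides n. Factor out: -102 = -3^1 · 34. (Sign doesn't affect v_p.) So v_3(-102) = 1.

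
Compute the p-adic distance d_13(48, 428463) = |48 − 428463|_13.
d_13(48, 428463) = 1/28561

Step 1 — x − y = 48 − 428463 = -428415. Step 2 — v_13(-428415) = 4 (factor: -428415 = −(13^4 · 15); the sign does not affect v_p). Step 3 — |x − y|_13 = 13^{-4} = 1/28561.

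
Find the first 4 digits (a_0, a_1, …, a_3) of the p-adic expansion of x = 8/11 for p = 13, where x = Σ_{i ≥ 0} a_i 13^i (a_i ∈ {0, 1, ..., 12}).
(a_0, …, a_3) = (9, 10, 11, 5)

v_13(8/11) = 0 (numerator and denominator both coprime to 13), so x ∈ ℤ_13^×. Compute digits iteratively via a_i = x_i mod 13, x_{i+1} = (x_i − a_i)/13, with x_0 = x:
  x_0 = 8/11;  a_0 = 9;  x_1 = (x_0 − 9)/13 = -7/11
  x_1 = -7/11;  a_1 = 10;  x_2 = (x_1 − 10)/13 = -9/11
  x_2 = -9/11;  a_2 = 11;  x_3 = (x_2 − 11)/13 = -10/11
  x_3 = -10/11;  a_3 = 5;  x_4 = (x_3 − 5)/13 = -5/11
Digits: (9, 10, 11, 5).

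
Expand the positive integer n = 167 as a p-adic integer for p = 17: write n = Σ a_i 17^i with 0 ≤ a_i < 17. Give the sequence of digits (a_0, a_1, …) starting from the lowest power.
(a_0, a_1, …) = (14, 9)

Repeated division by 17 gives the digits low-to-high: 167 = 14 + 9·17^1. Digit sequence: (14, 9).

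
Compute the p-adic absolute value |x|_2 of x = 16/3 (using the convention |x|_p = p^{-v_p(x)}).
|16/3|_2 = 1/16

Step 1 — compute v_2(x) by factoring powers of 2 out of the numerator and denominator: v_2(16/3) = 4. Step 2 — apply |x|_p = p^{-v_p(x)} = 2^{-4} = 1/16.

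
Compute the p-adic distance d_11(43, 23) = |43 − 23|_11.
d_11(43, 23) = 1

Step 1 — x − y = 43 − 23 = 20. Step 2 — v_11(20) = 0 (factor: 20 = (11^0 · 20); the sign does not affect v_p). Step 3 — |x − y|_11 = 11^{0} = 1.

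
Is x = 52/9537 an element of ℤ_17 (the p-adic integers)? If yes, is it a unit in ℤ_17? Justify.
x ∉ ℤ_17 (v_17(x) = -2 < 0)

ℤ_17 = {x ∈ ℚ_17 : v_17(x) ≥ 0} and ℤ_17^× = {x ∈ ℤ_17 : v_17(x) = 0}. Here v_17(52/9537) = v_17(num) − v_17(den) = -2; compare against these criteria.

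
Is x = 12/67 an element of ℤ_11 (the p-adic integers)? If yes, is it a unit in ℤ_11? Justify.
x ∈ ℤ_11^× (unit); v_11(x) = 0

ℤ_11 = {x ∈ ℚ_11 : v_11(x) ≥ 0} and ℤ_11^× = {x ∈ ℤ_11 : v_11(x) = 0}. Here v_11(12/67) = v_11(num) − v_11(den) = 0; compare against these criteria.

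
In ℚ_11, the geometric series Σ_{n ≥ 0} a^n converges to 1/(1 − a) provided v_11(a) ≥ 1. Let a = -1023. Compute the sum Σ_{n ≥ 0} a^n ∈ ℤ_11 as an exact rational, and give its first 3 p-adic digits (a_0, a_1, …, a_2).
Σ a^n = 1/(1 − a) = 1/1024;  first 3 digits = (1, 6, 5)

v_11(a) = 1 ≥ 1, so the series converges in ℤ_11 to 1/(1 − a) = 1/(1 − (-1023)) = 1/1024. Expand this rational in ℤ_11: compute digits iteratively via d_i = x_i mod 11, x_{i+1} = (x_i − d_i)/11. The first 3 digits are (1, 6, 5).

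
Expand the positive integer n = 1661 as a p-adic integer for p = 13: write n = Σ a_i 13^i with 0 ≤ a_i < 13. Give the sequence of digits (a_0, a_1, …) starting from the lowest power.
(a_0, a_1, …) = (10, 10, 9)

Repeated division by 13 gives the digits low-to-high: 1661 = 10 + 10·13^1 + 9·13^2. Digit sequence: (10, 10, 9).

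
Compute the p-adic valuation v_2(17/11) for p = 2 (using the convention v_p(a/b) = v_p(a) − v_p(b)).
v_2(17/11) = 0

Factor powers of 2 from the numerator and denominator of the reduced fraction: 17 = 2^0 · 17 and 11 = 2^0 · 11. Apply v_p(a/b) = v_p(a) − v_p(b): v_2(17/11) = 0 − 0 = 0.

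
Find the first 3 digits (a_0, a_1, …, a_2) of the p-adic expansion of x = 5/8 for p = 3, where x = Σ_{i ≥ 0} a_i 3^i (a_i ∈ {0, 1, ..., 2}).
(a_0, …, a_2) = (1, 1, 0)

v_3(5/8) = 0 (numerator and denominator both coprime to 3), so x ∈ ℤ_3^×. Compute digits iteratively via a_i = x_i mod 3, x_{i+1} = (x_i − a_i)/3, with x_0 = x:
  x_0 = 5/8;  a_0 = 1;  x_1 = (x_0 − 1)/3 = -1/8
  x_1 = -1/8;  a_1 = 1;  x_2 = (x_1 − 1)/3 = -3/8
  x_2 = -3/8;  a_2 = 0;  x_3 = (x_2 − 0)/3 = -1/8
Digits: (1, 1, 0).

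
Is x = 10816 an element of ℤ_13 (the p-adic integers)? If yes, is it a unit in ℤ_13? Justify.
x ∈ ℤ_13 but not a unit; v_13(x) = 2 > 0

ℤ_13 = {x ∈ ℚ_13 : v_13(x) ≥ 0} and ℤ_13^× = {x ∈ ℤ_13 : v_13(x) = 0}. Here v_13(10816) = v_13(num) − v_13(den) = 2; compare against these criteria.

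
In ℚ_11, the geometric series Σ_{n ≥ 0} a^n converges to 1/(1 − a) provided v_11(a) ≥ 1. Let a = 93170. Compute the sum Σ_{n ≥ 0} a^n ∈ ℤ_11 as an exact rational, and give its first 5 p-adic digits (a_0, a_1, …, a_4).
Σ a^n = 1/(1 − a) = -1/93169;  first 5 digits = (1, 0, 0, 4, 6)

v_11(a) = 3 ≥ 1, so the series converges in ℤ_11 to 1/(1 − a) = 1/(1 − 93170) = -1/93169. Expand this rational in ℤ_11: compute digits iteratively via d_i = x_i mod 11, x_{i+1} = (x_i − d_i)/11. The first 5 digits are (1, 0, 0, 4, 6).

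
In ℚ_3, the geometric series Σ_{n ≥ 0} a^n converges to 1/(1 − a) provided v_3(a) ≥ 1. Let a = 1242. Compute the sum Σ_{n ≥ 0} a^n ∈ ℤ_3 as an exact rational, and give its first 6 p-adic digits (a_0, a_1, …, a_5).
Σ a^n = 1/(1 − a) = -1/1241;  first 6 digits = (1, 0, 0, 1, 0, 2)

v_3(a) = 3 ≥ 1, so the series converges in ℤ_3 to 1/(1 − a) = 1/(1 − 1242) = -1/1241. Expand this rational in ℤ_3: compute digits iteratively via d_i = x_i mod 3, x_{i+1} = (x_i − d_i)/3. The first 6 digits are (1, 0, 0, 1, 0, 2).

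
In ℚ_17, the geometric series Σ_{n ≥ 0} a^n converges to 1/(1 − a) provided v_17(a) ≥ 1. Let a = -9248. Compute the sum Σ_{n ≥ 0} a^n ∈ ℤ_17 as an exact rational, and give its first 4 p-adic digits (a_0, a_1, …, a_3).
Σ a^n = 1/(1 − a) = 1/9249;  first 4 digits = (1, 0, 2, 15)

v_17(a) = 2 ≥ 1, so the series converges in ℤ_17 to 1/(1 − a) = 1/(1 − (-9248)) = 1/9249. Expand this rational in ℤ_17: compute digits iteratively via d_i = x_i mod 17, x_{i+1} = (x_i − d_i)/17. The first 4 digits are (1, 0, 2, 15).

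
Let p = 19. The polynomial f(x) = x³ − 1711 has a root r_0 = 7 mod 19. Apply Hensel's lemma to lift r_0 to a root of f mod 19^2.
r_1 = 311 (mod 361)

Hensel: r_{i+1} = r_i − f(r_i)/f′(r_i) mod 19^{i+2}, where f′(x) = 3x². Iterate:
  r_0 = 7 (mod 19)
  r_1 = 311 (mod 361)
Final: r = 311 with f(r) ≡ 0 mod 19^2.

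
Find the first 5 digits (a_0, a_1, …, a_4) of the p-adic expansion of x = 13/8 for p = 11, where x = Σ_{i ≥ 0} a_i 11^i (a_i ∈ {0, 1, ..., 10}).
(a_0, …, a_4) = (3, 4, 1, 4, 1)

v_11(13/8) = 0 (numerator and denominator both coprime to 11), so x ∈ ℤ_11^×. Compute digits iteratively via a_i = x_i mod 11, x_{i+1} = (x_i − a_i)/11, with x_0 = x:
  x_0 = 13/8;  a_0 = 3;  x_1 = (x_0 − 3)/11 = -1/8
  x_1 = -1/8;  a_1 = 4;  x_2 = (x_1 − 4)/11 = -3/8
  x_2 = -3/8;  a_2 = 1;  x_3 = (x_2 − 1)/11 = -1/8
  x_3 = -1/8;  a_3 = 4;  x_4 = (x_3 − 4)/11 = -3/8
  x_4 = -3/8;  a_4 = 1;  x_5 = (x_4 − 1)/11 = -1/8
Digits: (3, 4, 1, 4, 1).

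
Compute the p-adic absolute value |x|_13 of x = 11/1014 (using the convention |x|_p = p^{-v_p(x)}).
|11/1014|_13 = 169

Step 1 — compute v_13(x) by factoring powers of 13 out of the numerator and denominator: v_13(11/1014) = -2. Step 2 — apply |x|_p = p^{-v_p(x)} = 13^{2} = 169.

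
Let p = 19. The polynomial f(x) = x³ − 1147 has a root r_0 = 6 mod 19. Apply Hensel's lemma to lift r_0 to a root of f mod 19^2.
r_1 = 272 (mod 361)

Hensel: r_{i+1} = r_i − f(r_i)/f′(r_i) mod 19^{i+2}, where f′(x) = 3x². Iterate:
  r_0 = 6 (mod 19)
  r_1 = 272 (mod 361)
Final: r = 272 with f(r) ≡ 0 mod 19^2.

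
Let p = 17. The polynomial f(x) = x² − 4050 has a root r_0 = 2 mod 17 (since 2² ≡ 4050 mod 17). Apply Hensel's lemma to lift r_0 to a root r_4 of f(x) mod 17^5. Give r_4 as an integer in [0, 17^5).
r_4 = 543900 (mod 1419857)

Hensel's recurrence: r_{i+1} = r_i − f(r_i)·(f′(r_i))^{-1} mod 17^{i+2}, with f′(x) = 2x. Iterate:
  r_0 = 2 (mod 17)
  r_1 = 2 (mod 289)
  r_2 = 3470 (mod 4913)
  r_3 = 42774 (mod 83521)
  r_4 = 543900 (mod 1419857)
Final: r_4 = 543900, and one checks f(r_4) ≡ 0 mod 17^5.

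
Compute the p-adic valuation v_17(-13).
v_17(-13) = 0

v_17(n) is the largest exponent k such that 17^k divides n. Factor out: -13 = -17^0 · 13. (Sign doesn't affect v_p.) So v_17(-13) = 0.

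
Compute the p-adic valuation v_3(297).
v_3(297) = 3

v_3(n) is the largest exponent k such that 3^k divides n. Factor out: 297 = 3^3 · 11. (Sign doesn't affect v_p.) So v_3(297) = 3.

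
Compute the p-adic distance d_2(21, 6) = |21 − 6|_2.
d_2(21, 6) = 1

Step 1 — x − y = 21 − 6 = 15. Step 2 — v_2(15) = 0 (factor: 15 = (2^0 · 15); the sign does not affect v_p). Step 3 — |x − y|_2 = 2^{0} = 1.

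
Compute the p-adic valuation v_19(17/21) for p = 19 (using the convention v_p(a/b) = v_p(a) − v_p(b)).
v_19(17/21) = 0

Factor powers of 19 from the numerator and denominator of the reduced fraction: 17 = 19^0 · 17 and 21 = 19^0 · 21. Apply v_p(a/b) = v_p(a) − v_p(b): v_19(17/21) = 0 − 0 = 0.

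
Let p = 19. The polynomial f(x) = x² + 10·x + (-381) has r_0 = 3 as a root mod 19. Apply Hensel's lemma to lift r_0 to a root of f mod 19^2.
r_1 = 250 (mod 361)

Hensel: r_{i+1} = r_i − f(r_i)·(f′(r_i))^{-1} mod 19^{i+2}, f′(x) = 2x + 10. Iterate:
  r_0 = 3 (mod 19)
  r_1 = 250 (mod 361)
Final: r = 250 satisfies f(r) ≡ 0 mod 19^2.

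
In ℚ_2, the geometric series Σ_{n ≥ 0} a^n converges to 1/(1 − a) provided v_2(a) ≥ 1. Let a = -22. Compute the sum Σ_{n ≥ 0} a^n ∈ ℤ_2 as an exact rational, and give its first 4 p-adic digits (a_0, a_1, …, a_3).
Σ a^n = 1/(1 − a) = 1/23;  first 4 digits = (1, 1, 1, 0)

v_2(a) = 1 ≥ 1, so the series converges in ℤ_2 to 1/(1 − a) = 1/(1 − (-22)) = 1/23. Expand this rational in ℤ_2: compute digits iteratively via d_i = x_i mod 2, x_{i+1} = (x_i − d_i)/2. The first 4 digits are (1, 1, 1, 0).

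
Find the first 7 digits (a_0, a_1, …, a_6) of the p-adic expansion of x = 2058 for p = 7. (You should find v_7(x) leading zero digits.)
(a_0, …, a_6) = (0, 0, 0, 6, 0, 0, 0)

v_7(2058) = 3, so a_0 = ... = a_2 = 0. Factor out: x = 7^3 · u with u = 6 a unit in ℤ_7. Expand u iteratively via a_{v+i} = u_i mod 7, u_{i+1} = (u_i − a_{v+i})/7:
  u_0 = 6;  a_3 = 6;  u_1 = (u_0 − 6)/7 = 0
  u_1 = 0;  a_4 = 0;  u_2 = (u_1 − 0)/7 = 0
  u_2 = 0;  a_5 = 0;  u_3 = (u_2 − 0)/7 = 0
  u_3 = 0;  a_6 = 0;  u_4 = (u_3 − 0)/7 = 0
Digits: (0, 0, 0, 6, 0, 0, 0).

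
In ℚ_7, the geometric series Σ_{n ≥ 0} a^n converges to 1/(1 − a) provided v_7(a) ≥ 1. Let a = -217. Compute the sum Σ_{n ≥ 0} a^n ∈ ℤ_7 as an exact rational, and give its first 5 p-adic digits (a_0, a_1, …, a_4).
Σ a^n = 1/(1 − a) = 1/218;  first 5 digits = (1, 4, 4, 4, 2)

v_7(a) = 1 ≥ 1, so the series converges in ℤ_7 to 1/(1 − a) = 1/(1 − (-217)) = 1/218. Expand this rational in ℤ_7: compute digits iteratively via d_i = x_i mod 7, x_{i+1} = (x_i − d_i)/7. The first 5 digits are (1, 4, 4, 4, 2).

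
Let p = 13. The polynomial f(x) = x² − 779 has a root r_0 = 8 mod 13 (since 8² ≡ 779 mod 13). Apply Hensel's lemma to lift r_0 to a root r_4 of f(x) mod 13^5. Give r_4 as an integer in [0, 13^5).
r_4 = 27230 (mod 371293)

Hensel's recurrence: r_{i+1} = r_i − f(r_i)·(f′(r_i))^{-1} mod 13^{i+2}, with f′(x) = 2x. Iterate:
  r_0 = 8 (mod 13)
  r_1 = 21 (mod 169)
  r_2 = 866 (mod 2197)
  r_3 = 27230 (mod 28561)
  r_4 = 27230 (mod 371293)
Final: r_4 = 27230, and one checks f(r_4) ≡ 0 mod 13^5.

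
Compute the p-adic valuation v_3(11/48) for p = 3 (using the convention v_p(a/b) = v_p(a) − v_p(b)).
v_3(11/48) = -1

Factor powers of 3 from the numerator and denominator of the reduced fraction: 11 = 3^0 · 11 and 48 = 3^1 · 16. Apply v_p(a/b) = v_p(a) − v_p(b): v_3(11/48) = 0 − 1 = -1.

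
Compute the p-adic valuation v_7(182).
v_7(182) = 1

v_7(n) is the largest exponent k such that 7^k divides n. Factor out: 182 = 7^1 · 26. (Sign doesn't affect v_p.) So v_7(182) = 1.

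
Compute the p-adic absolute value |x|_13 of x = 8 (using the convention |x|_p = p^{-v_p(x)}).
|8|_13 = 1

Step 1 — compute v_13(x) by factoring powers of 13 out of the numerator and denominator: v_13(8) = 0. Step 2 — apply |x|_p = p^{-v_p(x)} = 13^{0} = 1.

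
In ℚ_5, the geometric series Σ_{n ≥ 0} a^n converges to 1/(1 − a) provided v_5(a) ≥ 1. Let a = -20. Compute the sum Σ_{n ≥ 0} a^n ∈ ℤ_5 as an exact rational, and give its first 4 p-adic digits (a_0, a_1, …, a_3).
Σ a^n = 1/(1 − a) = 1/21;  first 4 digits = (1, 1, 0, 4)

v_5(a) = 1 ≥ 1, so the series converges in ℤ_5 to 1/(1 − a) = 1/(1 − (-20)) = 1/21. Expand this rational in ℤ_5: compute digits iteratively via d_i = x_i mod 5, x_{i+1} = (x_i − d_i)/5. The first 4 digits are (1, 1, 0, 4).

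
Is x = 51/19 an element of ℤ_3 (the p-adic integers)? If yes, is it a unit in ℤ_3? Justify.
x ∈ ℤ_3 but not a unit; v_3(x) = 1 > 0

ℤ_3 = {x ∈ ℚ_3 : v_3(x) ≥ 0} and ℤ_3^× = {x ∈ ℤ_3 : v_3(x) = 0}. Here v_3(51/19) = v_3(num) − v_3(den) = 1; compare against these criteria.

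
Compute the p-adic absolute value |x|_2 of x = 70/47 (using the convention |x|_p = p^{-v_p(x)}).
|70/47|_2 = 1/2

Step 1 — compute v_2(x) by factoring powers of 2 out of the numerator and denominator: v_2(70/47) = 1. Step 2 — apply |x|_p = p^{-v_p(x)} = 2^{-1} = 1/2.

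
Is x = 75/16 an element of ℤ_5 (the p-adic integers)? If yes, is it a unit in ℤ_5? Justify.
x ∈ ℤ_5 but not a unit; v_5(x) = 2 > 0

ℤ_5 = {x ∈ ℚ_5 : v_5(x) ≥ 0} and ℤ_5^× = {x ∈ ℤ_5 : v_5(x) = 0}. Here v_5(75/16) = v_5(num) − v_5(den) = 2; compare against these criteria.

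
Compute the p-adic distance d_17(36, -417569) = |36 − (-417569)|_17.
d_17(36, -417569) = 1/83521

Step 1 — x − y = 36 − (-417569) = 417605. Step 2 — v_17(417605) = 4 (factor: 417605 = (17^4 · 5); the sign does not affect v_p). Step 3 — |x − y|_17 = 17^{-4} = 1/83521.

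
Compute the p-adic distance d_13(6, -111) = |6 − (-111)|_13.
d_13(6, -111) = 1/13

Step 1 — x − y = 6 − (-111) = 117. Step 2 — v_13(117) = 1 (factor: 117 = (13^1 · 9); the sign does not affect v_p). Step 3 — |x − y|_13 = 13^{-1} = 1/13.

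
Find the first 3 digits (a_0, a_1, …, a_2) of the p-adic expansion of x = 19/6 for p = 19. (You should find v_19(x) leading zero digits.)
(a_0, …, a_2) = (0, 16, 15)

v_19(19/6) = 1, so a_0 = ... = a_0 = 0. Factor out: x = 19^1 · u with u = 1/6 a unit in ℤ_19. Expand u iteratively via a_{v+i} = u_i mod 19, u_{i+1} = (u_i − a_{v+i})/19:
  u_0 = 1/6;  a_1 = 16;  u_1 = (u_0 − 16)/19 = -5/6
  u_1 = -5/6;  a_2 = 15;  u_2 = (u_1 − 15)/19 = -5/6
Digits: (0, 16, 15).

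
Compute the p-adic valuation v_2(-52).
v_2(-52) = 2

v_2(n) is the largest exponent k such that 2^k divides n. Factor out: -52 = -2^2 · 13. (Sign doesn't affect v_p.) So v_2(-52) = 2.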